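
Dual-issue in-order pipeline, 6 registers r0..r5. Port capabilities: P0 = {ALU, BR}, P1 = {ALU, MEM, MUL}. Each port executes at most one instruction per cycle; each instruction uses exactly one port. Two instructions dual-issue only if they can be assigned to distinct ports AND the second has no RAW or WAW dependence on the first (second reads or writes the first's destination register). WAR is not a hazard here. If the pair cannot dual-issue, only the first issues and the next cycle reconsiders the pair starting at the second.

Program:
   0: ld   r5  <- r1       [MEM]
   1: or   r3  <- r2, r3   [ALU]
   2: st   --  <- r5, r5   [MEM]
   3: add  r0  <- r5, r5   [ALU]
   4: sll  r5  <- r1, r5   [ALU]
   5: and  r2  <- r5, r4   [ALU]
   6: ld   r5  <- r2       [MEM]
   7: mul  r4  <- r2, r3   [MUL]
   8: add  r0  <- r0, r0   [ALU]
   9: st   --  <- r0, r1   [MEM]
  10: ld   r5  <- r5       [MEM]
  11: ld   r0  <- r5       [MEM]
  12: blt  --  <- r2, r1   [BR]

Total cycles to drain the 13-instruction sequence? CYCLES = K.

CYCLES = 9

  cy0 -> i0+i1 (ld.MEM;or.ALU) pair
  cy1 -> i2+i3 (st.MEM;add.ALU) pair
  cy2 -> i4 (sll.ALU) RAW r5
  cy3 -> i5 (and.ALU) RAW r2
  cy4 -> i6 (ld.MEM) no-port MEM/MUL
  cy5 -> i7+i8 (mul.MUL;add.ALU) pair
  cy6 -> i9 (st.MEM) no-port MEM/MEM
  cy7 -> i10 (ld.MEM) no-port MEM/MEM
  cy8 -> i11+i12 (ld.MEM;blt.BR) pair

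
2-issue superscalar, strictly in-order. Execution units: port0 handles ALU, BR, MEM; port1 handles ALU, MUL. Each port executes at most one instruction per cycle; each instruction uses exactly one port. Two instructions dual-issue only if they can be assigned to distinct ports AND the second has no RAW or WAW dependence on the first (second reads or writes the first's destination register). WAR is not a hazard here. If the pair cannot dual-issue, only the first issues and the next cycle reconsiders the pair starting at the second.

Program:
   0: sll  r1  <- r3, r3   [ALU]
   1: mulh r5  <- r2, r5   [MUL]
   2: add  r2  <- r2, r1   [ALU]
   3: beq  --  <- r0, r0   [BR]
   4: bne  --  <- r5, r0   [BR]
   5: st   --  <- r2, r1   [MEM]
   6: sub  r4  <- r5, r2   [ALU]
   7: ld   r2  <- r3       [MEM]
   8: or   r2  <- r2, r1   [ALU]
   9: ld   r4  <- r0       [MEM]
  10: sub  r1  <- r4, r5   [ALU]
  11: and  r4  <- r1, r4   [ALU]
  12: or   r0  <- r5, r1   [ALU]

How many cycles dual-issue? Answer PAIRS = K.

PAIRS = 5

0. sll mulh @i0+i1  | pair
1. add beq @i2+i3  | pair
2. bne @i4  | no-port BR/MEM
3. st sub @i5+i6  | pair
4. ld @i7  | RAW+WAW r2
5. or ld @i8+i9  | pair
6. sub @i10  | RAW r1
7. and or @i11+i12  | pair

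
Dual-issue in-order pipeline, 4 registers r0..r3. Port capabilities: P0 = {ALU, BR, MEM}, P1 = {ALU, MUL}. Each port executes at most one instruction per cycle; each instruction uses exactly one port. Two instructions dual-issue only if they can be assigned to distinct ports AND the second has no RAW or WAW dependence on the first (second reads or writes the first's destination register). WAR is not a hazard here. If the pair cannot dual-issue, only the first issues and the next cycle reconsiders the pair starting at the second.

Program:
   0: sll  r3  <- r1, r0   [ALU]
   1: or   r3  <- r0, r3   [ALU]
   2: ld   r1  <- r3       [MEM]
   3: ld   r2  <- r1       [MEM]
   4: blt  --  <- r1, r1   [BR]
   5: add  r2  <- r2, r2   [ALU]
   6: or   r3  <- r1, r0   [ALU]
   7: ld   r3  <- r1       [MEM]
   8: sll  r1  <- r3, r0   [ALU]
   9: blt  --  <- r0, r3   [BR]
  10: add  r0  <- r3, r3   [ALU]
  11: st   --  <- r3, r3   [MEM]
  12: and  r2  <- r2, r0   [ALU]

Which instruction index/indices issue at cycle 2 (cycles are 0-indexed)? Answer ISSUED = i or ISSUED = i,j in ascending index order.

ISSUED = 2

c0: i0 sll.ALU  RAW+WAW r3
c1: i1 or.ALU  RAW r3
c2: i2 ld.MEM  no-port MEM/MEM
c3: i3 ld.MEM  no-port MEM/BR
c4: i4+i5 blt.BR add.ALU  pair
c5: i6 or.ALU  WAW r3
c6: i7 ld.MEM  RAW r3
c7: i8+i9 sll.ALU blt.BR  pair
c8: i10+i11 add.ALU st.MEM  pair
c9: i12 and.ALU  tail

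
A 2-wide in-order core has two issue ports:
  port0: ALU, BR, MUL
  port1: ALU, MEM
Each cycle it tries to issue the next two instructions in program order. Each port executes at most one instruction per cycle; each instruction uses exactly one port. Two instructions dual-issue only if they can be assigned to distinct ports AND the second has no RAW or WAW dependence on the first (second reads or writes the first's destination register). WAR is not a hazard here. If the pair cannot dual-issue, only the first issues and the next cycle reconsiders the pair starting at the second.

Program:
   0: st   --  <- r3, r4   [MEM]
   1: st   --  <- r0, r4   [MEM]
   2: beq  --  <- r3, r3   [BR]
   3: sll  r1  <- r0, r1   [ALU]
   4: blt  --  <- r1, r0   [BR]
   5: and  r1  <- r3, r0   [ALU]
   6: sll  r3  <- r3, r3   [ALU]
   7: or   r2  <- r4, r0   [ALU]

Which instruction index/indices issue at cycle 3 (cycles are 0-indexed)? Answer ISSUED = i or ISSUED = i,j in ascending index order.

ISSUED = 4,5

t=0 i0:st.MEM ; no-port MEM/MEM
t=1 i1,i2:st.MEM beq.BR ; dual
t=2 i3:sll.ALU ; RAW r1
t=3 i4,i5:blt.BR and.ALU ; dual
t=4 i6,i7:sll.ALU or.ALU ; dual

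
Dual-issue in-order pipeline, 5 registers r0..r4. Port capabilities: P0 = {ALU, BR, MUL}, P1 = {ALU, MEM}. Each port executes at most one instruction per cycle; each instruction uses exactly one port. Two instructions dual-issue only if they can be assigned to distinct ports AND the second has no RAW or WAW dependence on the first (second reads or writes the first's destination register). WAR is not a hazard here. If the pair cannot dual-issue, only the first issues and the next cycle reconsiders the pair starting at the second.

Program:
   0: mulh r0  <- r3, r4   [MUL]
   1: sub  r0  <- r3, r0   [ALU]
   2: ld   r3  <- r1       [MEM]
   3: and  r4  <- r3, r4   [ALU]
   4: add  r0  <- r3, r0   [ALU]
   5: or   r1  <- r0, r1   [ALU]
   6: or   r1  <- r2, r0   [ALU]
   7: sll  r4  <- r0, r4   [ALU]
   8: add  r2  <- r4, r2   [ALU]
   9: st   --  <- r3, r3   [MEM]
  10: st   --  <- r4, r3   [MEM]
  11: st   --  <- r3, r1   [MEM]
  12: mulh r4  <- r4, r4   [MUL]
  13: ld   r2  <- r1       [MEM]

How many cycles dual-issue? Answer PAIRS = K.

PAIRS = 5

c0: i0 mulh  RAW+WAW r0
c1: i1/i2 sub ld  dual
c2: i3/i4 and add  dual
c3: i5 or  WAW r1
c4: i6/i7 or sll  dual
c5: i8/i9 add st  dual
c6: i10 st  no-port MEM/MEM
c7: i11/i12 st mulh  dual
c8: i13 ld  tail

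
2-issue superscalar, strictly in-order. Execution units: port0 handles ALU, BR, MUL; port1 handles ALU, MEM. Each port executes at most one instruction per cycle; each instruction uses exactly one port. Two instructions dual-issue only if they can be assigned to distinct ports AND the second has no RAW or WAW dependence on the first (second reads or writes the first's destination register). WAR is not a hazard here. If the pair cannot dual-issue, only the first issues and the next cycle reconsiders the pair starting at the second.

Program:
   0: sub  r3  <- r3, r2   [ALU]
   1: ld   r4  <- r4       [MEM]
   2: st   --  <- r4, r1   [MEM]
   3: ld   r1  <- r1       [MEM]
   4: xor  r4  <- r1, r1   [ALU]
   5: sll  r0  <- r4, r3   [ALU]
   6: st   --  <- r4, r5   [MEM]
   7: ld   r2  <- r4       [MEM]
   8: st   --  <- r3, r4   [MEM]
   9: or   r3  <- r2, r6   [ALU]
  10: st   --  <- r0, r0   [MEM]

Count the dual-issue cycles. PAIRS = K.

PAIRS = 3

c0: i0&i1 sub+ld  2-wide
c1: i2 st  no-port MEM/MEM
c2: i3 ld  RAW r1
c3: i4 xor  RAW r4
c4: i5&i6 sll+st  2-wide
c5: i7 ld  no-port MEM/MEM
c6: i8&i9 st+or  2-wide
c7: i10 st  tail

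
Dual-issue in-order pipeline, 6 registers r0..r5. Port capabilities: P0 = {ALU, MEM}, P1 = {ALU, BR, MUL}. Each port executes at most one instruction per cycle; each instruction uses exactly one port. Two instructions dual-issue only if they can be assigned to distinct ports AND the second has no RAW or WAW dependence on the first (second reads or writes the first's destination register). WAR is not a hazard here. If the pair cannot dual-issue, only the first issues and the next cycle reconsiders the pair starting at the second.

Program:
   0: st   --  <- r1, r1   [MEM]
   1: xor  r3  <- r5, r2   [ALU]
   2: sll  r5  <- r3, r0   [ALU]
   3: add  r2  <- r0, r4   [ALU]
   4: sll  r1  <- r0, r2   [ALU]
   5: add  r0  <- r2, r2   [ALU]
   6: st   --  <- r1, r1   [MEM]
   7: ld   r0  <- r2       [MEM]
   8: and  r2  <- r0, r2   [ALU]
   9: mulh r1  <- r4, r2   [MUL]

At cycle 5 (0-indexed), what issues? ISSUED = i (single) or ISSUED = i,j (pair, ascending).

c0: i0&i1 st.MEM/xor.ALU  pair
c1: i2&i3 sll.ALU/add.ALU  pair
c2: i4&i5 sll.ALU/add.ALU  pair
c3: i6 st.MEM  no-port MEM/MEM
c4: i7 ld.MEM  RAW r0
c5: i8 and.ALU  RAW r2
c6: i9 mulh.MUL  tail

ISSUED = 8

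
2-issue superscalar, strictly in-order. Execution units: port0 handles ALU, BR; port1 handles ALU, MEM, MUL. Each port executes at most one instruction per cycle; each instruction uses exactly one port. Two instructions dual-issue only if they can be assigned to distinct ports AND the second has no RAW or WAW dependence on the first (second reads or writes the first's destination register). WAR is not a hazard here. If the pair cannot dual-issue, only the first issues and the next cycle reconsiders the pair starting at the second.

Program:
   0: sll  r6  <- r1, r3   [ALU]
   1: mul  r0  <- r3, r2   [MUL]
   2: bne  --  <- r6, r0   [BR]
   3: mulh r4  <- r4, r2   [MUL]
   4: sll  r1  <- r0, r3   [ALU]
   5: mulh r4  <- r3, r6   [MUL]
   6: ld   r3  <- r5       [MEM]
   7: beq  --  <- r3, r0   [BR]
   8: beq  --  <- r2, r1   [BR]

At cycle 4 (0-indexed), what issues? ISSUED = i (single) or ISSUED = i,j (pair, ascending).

ISSUED = 7

0. sll/mul @i0,i1  | pair
1. bne/mulh @i2,i3  | pair
2. sll/mulh @i4,i5  | pair
3. ld @i6  | RAW r3
4. beq @i7  | no-port BR/BR
5. beq @i8  | tail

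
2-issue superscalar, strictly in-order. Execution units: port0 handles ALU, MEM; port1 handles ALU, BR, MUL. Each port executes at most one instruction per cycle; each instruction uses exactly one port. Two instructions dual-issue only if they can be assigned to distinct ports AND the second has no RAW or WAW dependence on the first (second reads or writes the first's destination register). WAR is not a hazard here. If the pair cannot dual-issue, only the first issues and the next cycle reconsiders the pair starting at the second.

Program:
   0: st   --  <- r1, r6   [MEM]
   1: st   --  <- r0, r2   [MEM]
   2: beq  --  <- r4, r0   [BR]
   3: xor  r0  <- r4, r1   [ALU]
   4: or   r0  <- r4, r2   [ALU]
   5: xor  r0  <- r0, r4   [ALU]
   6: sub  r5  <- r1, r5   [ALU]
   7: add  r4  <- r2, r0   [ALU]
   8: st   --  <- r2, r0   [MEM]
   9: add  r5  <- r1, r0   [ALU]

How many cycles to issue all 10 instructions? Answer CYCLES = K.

CYCLES = 7

  cy0 -> i0 (st) no-port MEM/MEM
  cy1 -> i1&i2 (st beq) pair
  cy2 -> i3 (xor) WAW r0
  cy3 -> i4 (or) RAW+WAW r0
  cy4 -> i5&i6 (xor sub) pair
  cy5 -> i7&i8 (add st) pair
  cy6 -> i9 (add) tail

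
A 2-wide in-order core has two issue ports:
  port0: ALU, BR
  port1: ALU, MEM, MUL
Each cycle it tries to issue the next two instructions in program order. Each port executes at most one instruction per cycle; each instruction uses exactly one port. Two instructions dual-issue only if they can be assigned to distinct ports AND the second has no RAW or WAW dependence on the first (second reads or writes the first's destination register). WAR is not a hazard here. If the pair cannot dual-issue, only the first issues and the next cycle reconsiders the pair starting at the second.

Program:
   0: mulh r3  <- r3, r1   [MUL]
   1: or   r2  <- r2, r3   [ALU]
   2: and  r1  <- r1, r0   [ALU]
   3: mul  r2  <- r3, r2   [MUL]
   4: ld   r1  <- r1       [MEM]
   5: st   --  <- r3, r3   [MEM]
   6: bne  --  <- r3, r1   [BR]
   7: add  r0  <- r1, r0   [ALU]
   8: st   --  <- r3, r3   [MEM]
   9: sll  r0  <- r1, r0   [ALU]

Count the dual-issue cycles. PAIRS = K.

#0 head=0: mulh.MUL i0 RAW r3
#1 head=1: or.ALU;and.ALU i1,i2 2-wide
#2 head=3: mul.MUL i3 no-port MUL/MEM
#3 head=4: ld.MEM i4 no-port MEM/MEM
#4 head=5: st.MEM;bne.BR i5,i6 2-wide
#5 head=7: add.ALU;st.MEM i7,i8 2-wide
#6 head=9: sll.ALU i9 tail

PAIRS = 3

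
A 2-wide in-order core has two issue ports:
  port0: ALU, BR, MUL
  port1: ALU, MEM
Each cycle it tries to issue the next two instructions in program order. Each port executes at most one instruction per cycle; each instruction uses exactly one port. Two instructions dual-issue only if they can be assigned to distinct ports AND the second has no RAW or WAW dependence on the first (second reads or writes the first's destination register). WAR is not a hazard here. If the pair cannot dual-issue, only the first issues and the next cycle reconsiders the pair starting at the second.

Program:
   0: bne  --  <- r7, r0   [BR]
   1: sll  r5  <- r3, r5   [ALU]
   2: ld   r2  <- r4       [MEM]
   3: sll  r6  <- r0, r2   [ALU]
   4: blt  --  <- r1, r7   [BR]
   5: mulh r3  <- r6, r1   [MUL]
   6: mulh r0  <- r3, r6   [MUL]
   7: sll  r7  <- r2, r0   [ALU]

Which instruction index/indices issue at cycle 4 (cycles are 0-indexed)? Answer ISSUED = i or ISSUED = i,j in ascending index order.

ISSUED = 6

[0] i0/i1  bne.BR+sll.ALU  -- dual
[1] i2  ld.MEM  -- RAW r2
[2] i3/i4  sll.ALU+blt.BR  -- dual
[3] i5  mulh.MUL  -- no-port MUL/MUL
[4] i6  mulh.MUL  -- RAW r0
[5] i7  sll.ALU  -- tail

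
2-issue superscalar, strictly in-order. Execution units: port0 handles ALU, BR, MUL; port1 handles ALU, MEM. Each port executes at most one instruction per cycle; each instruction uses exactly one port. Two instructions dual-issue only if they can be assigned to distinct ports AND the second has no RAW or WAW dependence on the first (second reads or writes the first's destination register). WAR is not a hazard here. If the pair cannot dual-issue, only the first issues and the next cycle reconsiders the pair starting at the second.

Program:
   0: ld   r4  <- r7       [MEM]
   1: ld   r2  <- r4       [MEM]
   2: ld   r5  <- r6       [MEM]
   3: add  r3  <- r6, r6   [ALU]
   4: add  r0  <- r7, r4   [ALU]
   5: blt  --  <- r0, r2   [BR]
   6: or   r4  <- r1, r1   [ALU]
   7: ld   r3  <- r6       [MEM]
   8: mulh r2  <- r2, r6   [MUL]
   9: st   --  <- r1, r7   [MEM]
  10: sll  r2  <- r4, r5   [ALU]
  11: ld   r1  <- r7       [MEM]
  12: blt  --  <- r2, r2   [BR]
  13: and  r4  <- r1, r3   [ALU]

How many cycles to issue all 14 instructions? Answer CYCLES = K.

#0 head=0: ld i0 no-port MEM/MEM
#1 head=1: ld i1 no-port MEM/MEM
#2 head=2: ld add i2&i3 dual
#3 head=4: add i4 RAW r0
#4 head=5: blt or i5&i6 dual
#5 head=7: ld mulh i7&i8 dual
#6 head=9: st sll i9&i10 dual
#7 head=11: ld blt i11&i12 dual
#8 head=13: and i13 tail

CYCLES = 9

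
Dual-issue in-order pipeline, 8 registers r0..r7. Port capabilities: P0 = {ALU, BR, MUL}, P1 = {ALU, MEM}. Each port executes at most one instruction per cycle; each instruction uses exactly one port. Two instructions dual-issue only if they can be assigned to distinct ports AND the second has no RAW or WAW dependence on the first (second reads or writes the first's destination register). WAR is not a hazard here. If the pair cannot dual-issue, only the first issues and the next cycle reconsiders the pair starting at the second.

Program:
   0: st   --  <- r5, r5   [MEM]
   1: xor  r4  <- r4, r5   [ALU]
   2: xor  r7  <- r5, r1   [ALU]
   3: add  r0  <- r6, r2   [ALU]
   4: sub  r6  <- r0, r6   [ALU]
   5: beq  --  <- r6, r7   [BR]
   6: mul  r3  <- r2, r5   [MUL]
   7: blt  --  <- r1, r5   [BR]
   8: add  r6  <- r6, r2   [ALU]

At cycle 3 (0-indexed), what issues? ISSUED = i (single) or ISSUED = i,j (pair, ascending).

ISSUED = 5

0. st.MEM xor.ALU @i0,i1  | pair
1. xor.ALU add.ALU @i2,i3  | pair
2. sub.ALU @i4  | RAW r6
3. beq.BR @i5  | no-port BR/MUL
4. mul.MUL @i6  | no-port MUL/BR
5. blt.BR add.ALU @i7,i8  | pair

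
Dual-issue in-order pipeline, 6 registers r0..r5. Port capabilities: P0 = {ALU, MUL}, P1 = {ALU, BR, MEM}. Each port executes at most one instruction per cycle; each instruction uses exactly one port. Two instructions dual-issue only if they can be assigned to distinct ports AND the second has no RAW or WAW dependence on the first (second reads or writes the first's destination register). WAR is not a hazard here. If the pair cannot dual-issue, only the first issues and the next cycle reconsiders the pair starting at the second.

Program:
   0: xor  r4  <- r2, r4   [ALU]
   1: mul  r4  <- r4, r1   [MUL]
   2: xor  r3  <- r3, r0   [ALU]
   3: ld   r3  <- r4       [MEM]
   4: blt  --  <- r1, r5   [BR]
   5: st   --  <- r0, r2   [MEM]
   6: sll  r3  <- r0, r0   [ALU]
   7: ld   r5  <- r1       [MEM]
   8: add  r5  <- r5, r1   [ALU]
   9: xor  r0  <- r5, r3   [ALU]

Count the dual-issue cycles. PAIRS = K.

[0] i0  xor.ALU  -- RAW+WAW r4
[1] i1,i2  mul.MUL/xor.ALU  -- pair
[2] i3  ld.MEM  -- no-port MEM/BR
[3] i4  blt.BR  -- no-port BR/MEM
[4] i5,i6  st.MEM/sll.ALU  -- pair
[5] i7  ld.MEM  -- RAW+WAW r5
[6] i8  add.ALU  -- RAW r5
[7] i9  xor.ALU  -- tail

PAIRS = 2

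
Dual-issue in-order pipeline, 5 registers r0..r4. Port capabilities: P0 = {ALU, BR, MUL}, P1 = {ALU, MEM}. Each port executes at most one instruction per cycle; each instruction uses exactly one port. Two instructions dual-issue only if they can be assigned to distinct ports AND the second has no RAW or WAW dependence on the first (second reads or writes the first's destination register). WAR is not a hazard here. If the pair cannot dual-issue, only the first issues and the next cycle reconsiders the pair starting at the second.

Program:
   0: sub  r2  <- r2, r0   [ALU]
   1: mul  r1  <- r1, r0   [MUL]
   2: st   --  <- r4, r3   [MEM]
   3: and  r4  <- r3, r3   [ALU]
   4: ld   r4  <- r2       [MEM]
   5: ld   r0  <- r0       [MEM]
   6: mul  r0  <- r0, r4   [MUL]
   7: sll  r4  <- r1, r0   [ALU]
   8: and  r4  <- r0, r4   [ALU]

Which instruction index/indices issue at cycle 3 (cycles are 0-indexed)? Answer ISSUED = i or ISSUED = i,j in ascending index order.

t=0 i0+i1:sub+mul ; dual
t=1 i2+i3:st+and ; dual
t=2 i4:ld ; no-port MEM/MEM
t=3 i5:ld ; RAW+WAW r0
t=4 i6:mul ; RAW r0
t=5 i7:sll ; RAW+WAW r4
t=6 i8:and ; tail

ISSUED = 5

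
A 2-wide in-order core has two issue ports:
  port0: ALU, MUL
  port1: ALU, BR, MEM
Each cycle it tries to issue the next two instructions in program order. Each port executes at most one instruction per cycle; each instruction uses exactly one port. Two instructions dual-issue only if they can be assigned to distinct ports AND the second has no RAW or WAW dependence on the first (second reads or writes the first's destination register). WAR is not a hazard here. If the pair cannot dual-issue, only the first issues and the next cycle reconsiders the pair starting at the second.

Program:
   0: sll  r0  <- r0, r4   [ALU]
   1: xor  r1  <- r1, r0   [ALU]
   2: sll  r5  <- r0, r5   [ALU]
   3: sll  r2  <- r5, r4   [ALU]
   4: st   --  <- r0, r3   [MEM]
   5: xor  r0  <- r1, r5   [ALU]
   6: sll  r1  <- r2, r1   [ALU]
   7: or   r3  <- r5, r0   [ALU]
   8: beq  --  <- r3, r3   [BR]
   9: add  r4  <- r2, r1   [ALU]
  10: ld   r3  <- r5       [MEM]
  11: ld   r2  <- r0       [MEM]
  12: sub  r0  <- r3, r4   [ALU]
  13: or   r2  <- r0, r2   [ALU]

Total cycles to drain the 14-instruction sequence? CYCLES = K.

[0] i0  sll.ALU  -- RAW r0
[1] i1/i2  xor.ALU sll.ALU  -- pair
[2] i3/i4  sll.ALU st.MEM  -- pair
[3] i5/i6  xor.ALU sll.ALU  -- pair
[4] i7  or.ALU  -- RAW r3
[5] i8/i9  beq.BR add.ALU  -- pair
[6] i10  ld.MEM  -- no-port MEM/MEM
[7] i11/i12  ld.MEM sub.ALU  -- pair
[8] i13  or.ALU  -- tail

CYCLES = 9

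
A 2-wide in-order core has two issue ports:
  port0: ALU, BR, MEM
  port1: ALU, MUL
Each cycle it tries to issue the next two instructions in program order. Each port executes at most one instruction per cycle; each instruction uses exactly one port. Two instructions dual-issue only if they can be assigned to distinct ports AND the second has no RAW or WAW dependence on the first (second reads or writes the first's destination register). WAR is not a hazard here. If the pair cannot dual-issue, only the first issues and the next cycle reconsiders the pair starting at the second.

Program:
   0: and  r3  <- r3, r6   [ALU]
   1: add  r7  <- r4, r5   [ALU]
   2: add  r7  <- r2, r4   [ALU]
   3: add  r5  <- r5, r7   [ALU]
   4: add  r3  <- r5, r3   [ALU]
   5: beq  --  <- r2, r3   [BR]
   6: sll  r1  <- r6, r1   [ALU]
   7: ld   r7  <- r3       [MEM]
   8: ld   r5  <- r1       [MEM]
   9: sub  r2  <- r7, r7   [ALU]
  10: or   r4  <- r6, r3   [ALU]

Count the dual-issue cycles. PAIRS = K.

PAIRS = 3

c0: i0,i1 and.ALU/add.ALU  2-wide
c1: i2 add.ALU  RAW r7
c2: i3 add.ALU  RAW r5
c3: i4 add.ALU  RAW r3
c4: i5,i6 beq.BR/sll.ALU  2-wide
c5: i7 ld.MEM  no-port MEM/MEM
c6: i8,i9 ld.MEM/sub.ALU  2-wide
c7: i10 or.ALU  tail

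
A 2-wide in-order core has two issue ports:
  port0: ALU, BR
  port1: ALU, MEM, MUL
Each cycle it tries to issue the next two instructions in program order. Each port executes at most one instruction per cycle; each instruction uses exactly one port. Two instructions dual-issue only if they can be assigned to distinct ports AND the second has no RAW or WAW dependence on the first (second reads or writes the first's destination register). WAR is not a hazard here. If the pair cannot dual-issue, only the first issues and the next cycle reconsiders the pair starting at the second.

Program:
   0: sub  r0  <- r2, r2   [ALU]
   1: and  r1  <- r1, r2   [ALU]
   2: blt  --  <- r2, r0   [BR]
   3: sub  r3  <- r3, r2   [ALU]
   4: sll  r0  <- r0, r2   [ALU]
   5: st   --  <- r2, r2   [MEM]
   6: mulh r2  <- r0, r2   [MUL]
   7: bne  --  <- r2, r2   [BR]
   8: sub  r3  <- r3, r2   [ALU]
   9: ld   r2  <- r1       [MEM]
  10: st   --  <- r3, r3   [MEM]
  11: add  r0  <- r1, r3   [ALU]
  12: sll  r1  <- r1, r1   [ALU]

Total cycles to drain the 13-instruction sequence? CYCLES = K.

CYCLES = 8

0. sub.ALU and.ALU @i0/i1  | pair
1. blt.BR sub.ALU @i2/i3  | pair
2. sll.ALU st.MEM @i4/i5  | pair
3. mulh.MUL @i6  | RAW r2
4. bne.BR sub.ALU @i7/i8  | pair
5. ld.MEM @i9  | no-port MEM/MEM
6. st.MEM add.ALU @i10/i11  | pair
7. sll.ALU @i12  | tail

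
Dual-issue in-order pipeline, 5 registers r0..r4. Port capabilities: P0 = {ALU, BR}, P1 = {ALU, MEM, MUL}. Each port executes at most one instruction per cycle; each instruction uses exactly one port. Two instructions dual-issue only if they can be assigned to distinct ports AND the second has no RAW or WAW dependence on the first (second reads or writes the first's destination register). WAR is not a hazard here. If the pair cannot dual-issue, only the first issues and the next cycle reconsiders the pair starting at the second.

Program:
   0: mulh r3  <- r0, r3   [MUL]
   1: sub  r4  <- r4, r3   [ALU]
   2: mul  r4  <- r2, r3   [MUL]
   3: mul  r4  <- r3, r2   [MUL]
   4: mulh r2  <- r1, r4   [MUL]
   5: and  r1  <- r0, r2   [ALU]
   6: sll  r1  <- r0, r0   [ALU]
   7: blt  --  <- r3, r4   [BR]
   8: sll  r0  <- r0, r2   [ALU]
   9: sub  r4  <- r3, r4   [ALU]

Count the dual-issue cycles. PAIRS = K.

t=0 i0:mulh ; RAW r3
t=1 i1:sub ; WAW r4
t=2 i2:mul ; no-port MUL/MUL
t=3 i3:mul ; no-port MUL/MUL
t=4 i4:mulh ; RAW r2
t=5 i5:and ; WAW r1
t=6 i6/i7:sll blt ; pair
t=7 i8/i9:sll sub ; pair

PAIRS = 2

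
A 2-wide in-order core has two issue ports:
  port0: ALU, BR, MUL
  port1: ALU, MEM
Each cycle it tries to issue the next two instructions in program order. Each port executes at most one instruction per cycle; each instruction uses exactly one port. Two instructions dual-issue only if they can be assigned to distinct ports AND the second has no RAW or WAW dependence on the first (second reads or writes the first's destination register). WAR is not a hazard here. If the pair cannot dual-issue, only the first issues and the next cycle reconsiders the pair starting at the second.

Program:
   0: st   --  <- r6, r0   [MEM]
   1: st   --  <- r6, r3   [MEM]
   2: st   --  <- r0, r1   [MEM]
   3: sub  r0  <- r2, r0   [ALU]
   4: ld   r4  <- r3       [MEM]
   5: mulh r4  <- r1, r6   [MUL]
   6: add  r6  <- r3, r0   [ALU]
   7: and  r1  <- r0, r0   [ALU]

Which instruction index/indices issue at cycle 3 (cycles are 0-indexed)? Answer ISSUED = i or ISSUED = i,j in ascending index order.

ISSUED = 4

#0 head=0: st.MEM i0 no-port MEM/MEM
#1 head=1: st.MEM i1 no-port MEM/MEM
#2 head=2: st.MEM;sub.ALU i2&i3 pair
#3 head=4: ld.MEM i4 WAW r4
#4 head=5: mulh.MUL;add.ALU i5&i6 pair
#5 head=7: and.ALU i7 tail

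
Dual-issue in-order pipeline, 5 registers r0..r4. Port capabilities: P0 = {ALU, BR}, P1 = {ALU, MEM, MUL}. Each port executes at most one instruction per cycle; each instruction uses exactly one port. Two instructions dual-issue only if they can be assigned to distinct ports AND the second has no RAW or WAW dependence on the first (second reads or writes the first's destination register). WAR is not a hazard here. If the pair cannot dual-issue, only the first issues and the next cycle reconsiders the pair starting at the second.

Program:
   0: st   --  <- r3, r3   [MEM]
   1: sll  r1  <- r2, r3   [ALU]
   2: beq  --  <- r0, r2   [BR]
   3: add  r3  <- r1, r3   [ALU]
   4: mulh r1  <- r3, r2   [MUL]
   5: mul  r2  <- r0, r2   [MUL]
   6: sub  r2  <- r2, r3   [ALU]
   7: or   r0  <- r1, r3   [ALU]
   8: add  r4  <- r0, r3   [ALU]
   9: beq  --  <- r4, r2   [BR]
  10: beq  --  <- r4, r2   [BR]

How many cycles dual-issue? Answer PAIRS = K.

  cy0 -> i0/i1 (st.MEM;sll.ALU) dual
  cy1 -> i2/i3 (beq.BR;add.ALU) dual
  cy2 -> i4 (mulh.MUL) no-port MUL/MUL
  cy3 -> i5 (mul.MUL) RAW+WAW r2
  cy4 -> i6/i7 (sub.ALU;or.ALU) dual
  cy5 -> i8 (add.ALU) RAW r4
  cy6 -> i9 (beq.BR) no-port BR/BR
  cy7 -> i10 (beq.BR) tail

PAIRS = 3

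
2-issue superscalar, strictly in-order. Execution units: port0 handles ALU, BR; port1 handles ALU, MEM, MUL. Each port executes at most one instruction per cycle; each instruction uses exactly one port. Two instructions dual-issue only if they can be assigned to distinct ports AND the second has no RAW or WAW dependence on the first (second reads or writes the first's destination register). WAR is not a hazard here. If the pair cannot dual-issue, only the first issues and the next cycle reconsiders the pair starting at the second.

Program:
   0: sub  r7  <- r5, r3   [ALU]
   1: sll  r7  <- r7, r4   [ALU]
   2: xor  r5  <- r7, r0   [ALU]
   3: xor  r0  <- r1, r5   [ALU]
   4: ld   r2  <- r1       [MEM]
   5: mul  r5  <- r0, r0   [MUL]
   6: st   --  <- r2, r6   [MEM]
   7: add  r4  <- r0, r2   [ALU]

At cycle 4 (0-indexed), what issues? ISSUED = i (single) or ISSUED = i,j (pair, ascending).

#0 head=0: sub i0 RAW+WAW r7
#1 head=1: sll i1 RAW r7
#2 head=2: xor i2 RAW r5
#3 head=3: xor/ld i3&i4 2-wide
#4 head=5: mul i5 no-port MUL/MEM
#5 head=6: st/add i6&i7 2-wide

ISSUED = 5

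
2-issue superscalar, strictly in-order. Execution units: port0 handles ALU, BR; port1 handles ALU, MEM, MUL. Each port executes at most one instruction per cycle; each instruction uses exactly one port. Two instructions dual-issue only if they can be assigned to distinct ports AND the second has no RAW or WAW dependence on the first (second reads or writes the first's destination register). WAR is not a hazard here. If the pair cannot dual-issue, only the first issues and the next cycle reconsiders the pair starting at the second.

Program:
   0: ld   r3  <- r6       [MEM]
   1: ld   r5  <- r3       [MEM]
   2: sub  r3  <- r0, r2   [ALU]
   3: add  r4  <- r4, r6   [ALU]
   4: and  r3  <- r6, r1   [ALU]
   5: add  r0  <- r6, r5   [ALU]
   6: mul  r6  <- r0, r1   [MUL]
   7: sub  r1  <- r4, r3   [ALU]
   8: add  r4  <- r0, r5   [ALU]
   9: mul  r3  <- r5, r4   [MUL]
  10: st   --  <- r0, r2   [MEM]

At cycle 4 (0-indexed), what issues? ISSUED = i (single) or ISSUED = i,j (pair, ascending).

ISSUED = 6,7

0. ld @i0  | no-port MEM/MEM
1. ld;sub @i1&i2  | dual
2. add;and @i3&i4  | dual
3. add @i5  | RAW r0
4. mul;sub @i6&i7  | dual
5. add @i8  | RAW r4
6. mul @i9  | no-port MUL/MEM
7. st @i10  | tail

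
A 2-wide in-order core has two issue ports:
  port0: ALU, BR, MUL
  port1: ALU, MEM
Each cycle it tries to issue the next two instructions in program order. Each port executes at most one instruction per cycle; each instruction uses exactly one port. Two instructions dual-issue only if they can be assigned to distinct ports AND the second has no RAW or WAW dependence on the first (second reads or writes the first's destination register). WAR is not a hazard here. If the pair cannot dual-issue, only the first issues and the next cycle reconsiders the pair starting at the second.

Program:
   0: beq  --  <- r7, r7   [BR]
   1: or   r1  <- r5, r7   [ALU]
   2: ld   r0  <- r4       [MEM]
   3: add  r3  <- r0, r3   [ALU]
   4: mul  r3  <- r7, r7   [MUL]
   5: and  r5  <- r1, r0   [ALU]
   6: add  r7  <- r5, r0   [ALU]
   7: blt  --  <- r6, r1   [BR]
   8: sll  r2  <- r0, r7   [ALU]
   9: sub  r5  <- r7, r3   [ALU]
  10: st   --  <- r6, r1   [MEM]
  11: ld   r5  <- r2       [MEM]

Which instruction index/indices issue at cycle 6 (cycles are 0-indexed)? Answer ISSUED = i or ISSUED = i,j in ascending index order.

c0: i0,i1 beq.BR or.ALU  2-wide
c1: i2 ld.MEM  RAW r0
c2: i3 add.ALU  WAW r3
c3: i4,i5 mul.MUL and.ALU  2-wide
c4: i6,i7 add.ALU blt.BR  2-wide
c5: i8,i9 sll.ALU sub.ALU  2-wide
c6: i10 st.MEM  no-port MEM/MEM
c7: i11 ld.MEM  tail

ISSUED = 10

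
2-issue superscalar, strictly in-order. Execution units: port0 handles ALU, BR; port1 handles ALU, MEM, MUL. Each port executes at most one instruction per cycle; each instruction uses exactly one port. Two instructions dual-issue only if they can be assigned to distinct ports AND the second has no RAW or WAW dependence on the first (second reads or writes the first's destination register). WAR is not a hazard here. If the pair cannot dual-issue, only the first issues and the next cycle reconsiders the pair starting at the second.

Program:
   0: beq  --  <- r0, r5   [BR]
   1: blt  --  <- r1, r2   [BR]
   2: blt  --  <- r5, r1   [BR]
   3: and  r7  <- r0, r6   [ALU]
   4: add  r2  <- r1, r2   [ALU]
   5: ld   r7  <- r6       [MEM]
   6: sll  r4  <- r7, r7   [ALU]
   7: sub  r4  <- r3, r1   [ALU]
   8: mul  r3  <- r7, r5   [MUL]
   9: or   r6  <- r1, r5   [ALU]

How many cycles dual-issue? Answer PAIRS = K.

c0: i0 beq  no-port BR/BR
c1: i1 blt  no-port BR/BR
c2: i2/i3 blt;and  2-wide
c3: i4/i5 add;ld  2-wide
c4: i6 sll  WAW r4
c5: i7/i8 sub;mul  2-wide
c6: i9 or  tail

PAIRS = 3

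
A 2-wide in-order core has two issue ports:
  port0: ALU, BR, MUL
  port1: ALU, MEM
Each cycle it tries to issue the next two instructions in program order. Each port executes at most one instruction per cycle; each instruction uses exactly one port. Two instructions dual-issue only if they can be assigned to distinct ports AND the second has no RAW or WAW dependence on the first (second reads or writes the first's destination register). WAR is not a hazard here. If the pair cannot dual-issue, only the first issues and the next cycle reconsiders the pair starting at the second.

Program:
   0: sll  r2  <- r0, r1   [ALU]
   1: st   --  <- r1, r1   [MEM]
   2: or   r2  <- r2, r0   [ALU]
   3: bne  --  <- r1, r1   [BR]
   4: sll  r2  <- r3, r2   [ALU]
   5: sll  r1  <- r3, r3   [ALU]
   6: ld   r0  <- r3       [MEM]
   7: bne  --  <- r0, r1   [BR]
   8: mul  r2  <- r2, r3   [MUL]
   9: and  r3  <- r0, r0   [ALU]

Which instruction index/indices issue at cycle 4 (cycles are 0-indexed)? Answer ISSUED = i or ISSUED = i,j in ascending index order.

0. sll.ALU/st.MEM @i0&i1  | pair
1. or.ALU/bne.BR @i2&i3  | pair
2. sll.ALU/sll.ALU @i4&i5  | pair
3. ld.MEM @i6  | RAW r0
4. bne.BR @i7  | no-port BR/MUL
5. mul.MUL/and.ALU @i8&i9  | pair

ISSUED = 7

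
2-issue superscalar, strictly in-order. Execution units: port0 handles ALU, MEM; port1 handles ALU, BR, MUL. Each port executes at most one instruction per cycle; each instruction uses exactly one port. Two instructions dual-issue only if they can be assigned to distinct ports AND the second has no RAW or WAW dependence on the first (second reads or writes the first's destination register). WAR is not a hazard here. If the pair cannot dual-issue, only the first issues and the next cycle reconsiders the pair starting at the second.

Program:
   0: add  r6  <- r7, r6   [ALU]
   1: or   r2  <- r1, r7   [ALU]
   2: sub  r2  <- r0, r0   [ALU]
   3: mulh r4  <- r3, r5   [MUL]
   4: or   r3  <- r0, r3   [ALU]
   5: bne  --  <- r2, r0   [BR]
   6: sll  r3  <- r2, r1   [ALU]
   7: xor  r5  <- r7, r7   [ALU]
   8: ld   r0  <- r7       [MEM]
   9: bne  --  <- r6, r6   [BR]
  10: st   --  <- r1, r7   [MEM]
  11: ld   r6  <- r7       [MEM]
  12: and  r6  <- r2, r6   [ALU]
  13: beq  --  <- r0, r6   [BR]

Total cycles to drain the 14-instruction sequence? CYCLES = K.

CYCLES = 9

[0] i0&i1  add/or  -- dual
[1] i2&i3  sub/mulh  -- dual
[2] i4&i5  or/bne  -- dual
[3] i6&i7  sll/xor  -- dual
[4] i8&i9  ld/bne  -- dual
[5] i10  st  -- no-port MEM/MEM
[6] i11  ld  -- RAW+WAW r6
[7] i12  and  -- RAW r6
[8] i13  beq  -- tail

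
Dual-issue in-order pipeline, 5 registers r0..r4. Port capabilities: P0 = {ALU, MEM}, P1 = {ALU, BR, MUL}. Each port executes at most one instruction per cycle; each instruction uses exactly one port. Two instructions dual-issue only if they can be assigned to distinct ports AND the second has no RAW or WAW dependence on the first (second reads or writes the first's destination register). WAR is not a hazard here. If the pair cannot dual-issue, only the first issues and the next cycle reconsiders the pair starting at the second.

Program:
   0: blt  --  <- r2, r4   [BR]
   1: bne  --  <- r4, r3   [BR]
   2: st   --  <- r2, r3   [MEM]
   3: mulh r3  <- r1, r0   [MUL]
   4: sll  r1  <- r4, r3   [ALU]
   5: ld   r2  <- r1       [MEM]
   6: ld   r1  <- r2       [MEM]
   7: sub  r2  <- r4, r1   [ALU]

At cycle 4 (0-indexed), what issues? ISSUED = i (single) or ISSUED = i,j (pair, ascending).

c0: i0 blt  no-port BR/BR
c1: i1/i2 bne st  pair
c2: i3 mulh  RAW r3
c3: i4 sll  RAW r1
c4: i5 ld  no-port MEM/MEM
c5: i6 ld  RAW r1
c6: i7 sub  tail

ISSUED = 5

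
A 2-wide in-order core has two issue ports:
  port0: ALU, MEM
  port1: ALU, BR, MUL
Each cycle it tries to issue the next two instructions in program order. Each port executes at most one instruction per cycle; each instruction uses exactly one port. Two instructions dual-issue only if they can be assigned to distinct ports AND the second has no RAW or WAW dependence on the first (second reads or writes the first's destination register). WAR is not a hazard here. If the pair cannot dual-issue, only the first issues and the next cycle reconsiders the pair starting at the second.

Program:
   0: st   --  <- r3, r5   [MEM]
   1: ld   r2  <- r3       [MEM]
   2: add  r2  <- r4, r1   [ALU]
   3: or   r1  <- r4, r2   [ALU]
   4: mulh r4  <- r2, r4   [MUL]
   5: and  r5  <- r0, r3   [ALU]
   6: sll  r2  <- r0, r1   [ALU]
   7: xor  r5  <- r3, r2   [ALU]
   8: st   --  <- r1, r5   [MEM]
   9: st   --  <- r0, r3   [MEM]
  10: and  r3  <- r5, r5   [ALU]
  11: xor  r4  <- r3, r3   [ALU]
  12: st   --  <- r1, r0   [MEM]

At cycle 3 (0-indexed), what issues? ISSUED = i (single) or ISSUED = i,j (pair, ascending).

[0] i0  st.MEM  -- no-port MEM/MEM
[1] i1  ld.MEM  -- WAW r2
[2] i2  add.ALU  -- RAW r2
[3] i3&i4  or.ALU mulh.MUL  -- 2-wide
[4] i5&i6  and.ALU sll.ALU  -- 2-wide
[5] i7  xor.ALU  -- RAW r5
[6] i8  st.MEM  -- no-port MEM/MEM
[7] i9&i10  st.MEM and.ALU  -- 2-wide
[8] i11&i12  xor.ALU st.MEM  -- 2-wide

ISSUED = 3,4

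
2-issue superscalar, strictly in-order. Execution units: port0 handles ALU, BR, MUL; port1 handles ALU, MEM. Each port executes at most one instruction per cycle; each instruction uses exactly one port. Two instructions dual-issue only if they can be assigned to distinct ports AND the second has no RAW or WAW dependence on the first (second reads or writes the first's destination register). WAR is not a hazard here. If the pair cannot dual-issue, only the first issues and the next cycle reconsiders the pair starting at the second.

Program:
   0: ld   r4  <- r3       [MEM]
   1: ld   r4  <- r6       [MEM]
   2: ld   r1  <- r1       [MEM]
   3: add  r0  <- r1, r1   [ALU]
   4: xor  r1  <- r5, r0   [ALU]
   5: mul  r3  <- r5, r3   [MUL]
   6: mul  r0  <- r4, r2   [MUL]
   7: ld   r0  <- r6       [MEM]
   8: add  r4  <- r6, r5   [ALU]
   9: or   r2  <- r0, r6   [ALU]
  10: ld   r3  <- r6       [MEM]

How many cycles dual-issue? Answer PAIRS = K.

PAIRS = 3

[0] i0  ld.MEM  -- no-port MEM/MEM
[1] i1  ld.MEM  -- no-port MEM/MEM
[2] i2  ld.MEM  -- RAW r1
[3] i3  add.ALU  -- RAW r0
[4] i4&i5  xor.ALU+mul.MUL  -- pair
[5] i6  mul.MUL  -- WAW r0
[6] i7&i8  ld.MEM+add.ALU  -- pair
[7] i9&i10  or.ALU+ld.MEM  -- pair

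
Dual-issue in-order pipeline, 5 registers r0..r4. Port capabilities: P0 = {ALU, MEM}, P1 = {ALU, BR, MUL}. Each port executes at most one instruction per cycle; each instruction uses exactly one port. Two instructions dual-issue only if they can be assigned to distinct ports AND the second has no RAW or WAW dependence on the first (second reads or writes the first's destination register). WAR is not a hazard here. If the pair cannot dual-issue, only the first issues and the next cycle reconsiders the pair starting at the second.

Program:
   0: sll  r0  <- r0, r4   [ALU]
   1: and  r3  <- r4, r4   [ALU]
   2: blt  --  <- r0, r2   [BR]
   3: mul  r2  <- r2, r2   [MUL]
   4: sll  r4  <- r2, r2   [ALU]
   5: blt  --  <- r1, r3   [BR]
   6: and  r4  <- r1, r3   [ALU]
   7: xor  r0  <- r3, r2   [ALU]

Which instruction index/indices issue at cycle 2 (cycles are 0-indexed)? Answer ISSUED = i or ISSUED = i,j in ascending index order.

c0: i0/i1 sll.ALU and.ALU  2-wide
c1: i2 blt.BR  no-port BR/MUL
c2: i3 mul.MUL  RAW r2
c3: i4/i5 sll.ALU blt.BR  2-wide
c4: i6/i7 and.ALU xor.ALU  2-wide

ISSUED = 3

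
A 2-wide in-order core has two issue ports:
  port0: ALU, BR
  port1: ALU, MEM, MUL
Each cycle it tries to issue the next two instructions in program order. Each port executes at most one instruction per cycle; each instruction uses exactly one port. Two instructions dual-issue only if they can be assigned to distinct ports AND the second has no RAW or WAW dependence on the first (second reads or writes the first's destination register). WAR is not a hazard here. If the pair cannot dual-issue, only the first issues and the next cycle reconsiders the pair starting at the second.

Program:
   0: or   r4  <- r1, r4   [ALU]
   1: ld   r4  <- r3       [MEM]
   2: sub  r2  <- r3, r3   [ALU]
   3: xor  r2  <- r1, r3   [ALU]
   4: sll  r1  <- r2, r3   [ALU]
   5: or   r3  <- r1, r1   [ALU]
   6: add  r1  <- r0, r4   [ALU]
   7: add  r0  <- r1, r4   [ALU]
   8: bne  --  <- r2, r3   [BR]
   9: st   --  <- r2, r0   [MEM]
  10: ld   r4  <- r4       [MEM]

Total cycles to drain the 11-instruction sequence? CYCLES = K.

#0 head=0: or i0 WAW r4
#1 head=1: ld;sub i1&i2 dual
#2 head=3: xor i3 RAW r2
#3 head=4: sll i4 RAW r1
#4 head=5: or;add i5&i6 dual
#5 head=7: add;bne i7&i8 dual
#6 head=9: st i9 no-port MEM/MEM
#7 head=10: ld i10 tail

CYCLES = 8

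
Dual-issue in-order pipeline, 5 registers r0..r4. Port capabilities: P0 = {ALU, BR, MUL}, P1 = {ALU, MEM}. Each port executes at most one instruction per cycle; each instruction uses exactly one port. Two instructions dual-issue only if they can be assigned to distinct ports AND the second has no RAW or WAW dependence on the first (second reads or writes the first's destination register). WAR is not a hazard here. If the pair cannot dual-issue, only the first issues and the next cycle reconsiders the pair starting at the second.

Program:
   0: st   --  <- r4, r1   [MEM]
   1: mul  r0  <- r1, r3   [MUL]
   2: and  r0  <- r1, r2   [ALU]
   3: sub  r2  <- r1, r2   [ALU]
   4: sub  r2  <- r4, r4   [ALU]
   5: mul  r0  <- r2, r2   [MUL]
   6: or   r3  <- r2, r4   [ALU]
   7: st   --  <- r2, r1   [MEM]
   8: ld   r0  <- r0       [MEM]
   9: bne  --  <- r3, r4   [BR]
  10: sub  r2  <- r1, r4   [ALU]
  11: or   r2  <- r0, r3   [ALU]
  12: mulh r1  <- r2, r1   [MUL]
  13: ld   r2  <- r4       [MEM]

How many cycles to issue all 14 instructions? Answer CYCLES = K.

CYCLES = 9

c0: i0/i1 st mul  2-wide
c1: i2/i3 and sub  2-wide
c2: i4 sub  RAW r2
c3: i5/i6 mul or  2-wide
c4: i7 st  no-port MEM/MEM
c5: i8/i9 ld bne  2-wide
c6: i10 sub  WAW r2
c7: i11 or  RAW r2
c8: i12/i13 mulh ld  2-wide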